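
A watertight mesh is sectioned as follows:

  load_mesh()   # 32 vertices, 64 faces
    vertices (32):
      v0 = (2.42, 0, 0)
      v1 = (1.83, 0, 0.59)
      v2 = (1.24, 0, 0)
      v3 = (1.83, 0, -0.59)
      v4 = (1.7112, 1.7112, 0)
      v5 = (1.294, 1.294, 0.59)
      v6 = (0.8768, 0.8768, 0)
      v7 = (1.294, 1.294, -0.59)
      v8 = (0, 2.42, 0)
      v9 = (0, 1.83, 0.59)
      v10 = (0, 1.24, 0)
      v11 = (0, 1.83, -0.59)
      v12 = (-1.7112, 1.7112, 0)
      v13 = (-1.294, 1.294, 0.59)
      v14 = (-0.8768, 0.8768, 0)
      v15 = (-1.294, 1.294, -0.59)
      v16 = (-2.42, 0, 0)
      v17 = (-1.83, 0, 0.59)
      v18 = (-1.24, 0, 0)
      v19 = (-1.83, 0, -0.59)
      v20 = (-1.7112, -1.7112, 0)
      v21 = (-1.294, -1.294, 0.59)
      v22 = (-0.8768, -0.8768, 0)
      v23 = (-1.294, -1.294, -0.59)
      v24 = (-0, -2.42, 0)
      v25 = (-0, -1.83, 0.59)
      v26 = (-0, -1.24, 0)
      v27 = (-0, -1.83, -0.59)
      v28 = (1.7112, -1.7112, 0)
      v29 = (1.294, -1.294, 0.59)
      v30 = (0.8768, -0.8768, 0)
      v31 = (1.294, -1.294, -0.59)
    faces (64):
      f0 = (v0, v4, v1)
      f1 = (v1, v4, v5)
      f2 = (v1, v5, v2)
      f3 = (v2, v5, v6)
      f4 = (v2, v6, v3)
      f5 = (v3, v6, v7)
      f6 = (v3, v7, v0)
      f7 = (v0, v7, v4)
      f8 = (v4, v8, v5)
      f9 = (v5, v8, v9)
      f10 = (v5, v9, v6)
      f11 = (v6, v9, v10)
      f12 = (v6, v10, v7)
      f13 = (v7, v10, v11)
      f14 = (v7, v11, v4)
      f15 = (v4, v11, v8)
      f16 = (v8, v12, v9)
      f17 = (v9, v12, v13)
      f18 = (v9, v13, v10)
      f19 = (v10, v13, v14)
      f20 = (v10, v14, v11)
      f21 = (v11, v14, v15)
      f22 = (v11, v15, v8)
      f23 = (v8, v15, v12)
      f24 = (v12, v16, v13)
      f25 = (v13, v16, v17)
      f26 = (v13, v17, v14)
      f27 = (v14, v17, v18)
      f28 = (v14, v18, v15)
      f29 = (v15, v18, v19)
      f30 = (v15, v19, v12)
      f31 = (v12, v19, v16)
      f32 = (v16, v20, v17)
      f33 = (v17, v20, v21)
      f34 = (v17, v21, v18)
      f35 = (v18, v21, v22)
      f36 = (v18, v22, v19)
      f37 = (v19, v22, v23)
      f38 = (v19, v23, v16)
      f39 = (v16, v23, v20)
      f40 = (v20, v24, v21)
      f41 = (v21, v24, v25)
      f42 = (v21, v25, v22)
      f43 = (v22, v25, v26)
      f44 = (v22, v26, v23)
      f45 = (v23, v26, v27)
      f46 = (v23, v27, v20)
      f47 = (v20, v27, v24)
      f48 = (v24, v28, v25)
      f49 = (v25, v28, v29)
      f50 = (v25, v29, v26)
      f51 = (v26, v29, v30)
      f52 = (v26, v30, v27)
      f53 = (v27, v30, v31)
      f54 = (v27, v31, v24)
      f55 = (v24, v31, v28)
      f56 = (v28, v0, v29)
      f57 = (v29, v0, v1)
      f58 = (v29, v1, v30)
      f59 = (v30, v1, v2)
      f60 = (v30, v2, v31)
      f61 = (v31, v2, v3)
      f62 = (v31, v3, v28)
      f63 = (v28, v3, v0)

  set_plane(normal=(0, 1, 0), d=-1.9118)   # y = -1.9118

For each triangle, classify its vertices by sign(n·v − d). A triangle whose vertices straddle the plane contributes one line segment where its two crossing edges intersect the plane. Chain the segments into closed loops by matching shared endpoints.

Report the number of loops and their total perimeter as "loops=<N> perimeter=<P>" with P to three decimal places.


Straddling triangles (6 of 64):
  (v20,v24,v21) [+-+] → (-1.22691, -1.9118, 0)–(-0.584024, -1.9118, 0.266286)  len=0.6959
  (v21,v24,v25) [+-+] → (-0.584024, -1.9118, 0.266286)–(0, -1.9118, 0.5082)  len=0.6321
  (v20,v27,v24) [++-] → (0, -1.9118, -0.5082)–(-1.22691, -1.9118, 0)  len=1.3280
  (v24,v28,v25) [-++] → (1.22691, -1.9118, 0)–(0, -1.9118, 0.5082)  len=1.3280
  (v27,v31,v24) [++-] → (0.584024, -1.9118, -0.266286)–(0, -1.9118, -0.5082)  len=0.6321
  (v24,v31,v28) [-++] → (0.584024, -1.9118, -0.266286)–(1.22691, -1.9118, 0)  len=0.6959

Chained into 1 loop(s):
  loop 1: 6 segments, perimeter = 5.3120
Total perimeter = 5.312

loops=1 perimeter=5.312


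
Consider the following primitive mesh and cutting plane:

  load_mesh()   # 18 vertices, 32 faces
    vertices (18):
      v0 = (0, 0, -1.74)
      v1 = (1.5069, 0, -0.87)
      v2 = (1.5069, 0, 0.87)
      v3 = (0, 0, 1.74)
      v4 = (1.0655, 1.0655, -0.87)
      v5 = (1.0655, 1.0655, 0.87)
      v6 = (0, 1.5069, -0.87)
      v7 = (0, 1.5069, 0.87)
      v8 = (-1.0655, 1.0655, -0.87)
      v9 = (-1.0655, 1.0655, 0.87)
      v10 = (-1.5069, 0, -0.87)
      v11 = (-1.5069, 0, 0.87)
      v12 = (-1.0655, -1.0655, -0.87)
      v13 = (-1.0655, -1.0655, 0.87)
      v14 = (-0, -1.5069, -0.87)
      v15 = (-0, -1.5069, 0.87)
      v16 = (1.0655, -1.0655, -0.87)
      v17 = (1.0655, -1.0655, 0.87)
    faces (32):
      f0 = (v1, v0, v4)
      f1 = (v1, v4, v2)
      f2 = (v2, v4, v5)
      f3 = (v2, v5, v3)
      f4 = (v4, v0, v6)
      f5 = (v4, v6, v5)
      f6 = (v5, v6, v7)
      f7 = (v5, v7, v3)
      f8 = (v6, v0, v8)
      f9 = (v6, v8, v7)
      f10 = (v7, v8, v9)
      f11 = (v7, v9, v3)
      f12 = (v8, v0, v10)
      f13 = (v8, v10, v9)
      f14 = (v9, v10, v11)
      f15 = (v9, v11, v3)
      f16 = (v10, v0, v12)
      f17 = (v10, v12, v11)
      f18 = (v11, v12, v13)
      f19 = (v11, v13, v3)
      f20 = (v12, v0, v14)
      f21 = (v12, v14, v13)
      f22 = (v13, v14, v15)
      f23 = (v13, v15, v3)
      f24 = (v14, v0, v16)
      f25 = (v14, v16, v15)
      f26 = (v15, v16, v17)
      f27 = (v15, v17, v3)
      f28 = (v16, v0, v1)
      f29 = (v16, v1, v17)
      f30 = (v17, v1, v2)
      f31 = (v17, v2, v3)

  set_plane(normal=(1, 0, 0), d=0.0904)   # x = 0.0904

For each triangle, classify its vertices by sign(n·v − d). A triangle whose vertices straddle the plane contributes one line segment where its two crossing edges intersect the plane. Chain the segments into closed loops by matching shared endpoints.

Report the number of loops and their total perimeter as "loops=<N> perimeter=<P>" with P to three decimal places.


Straddling triangles (12 of 32):
  (v1,v0,v4) [+-+] → (0.0904, 0, -1.68781)–(0.0904, 0.0904, -1.66619)  len=0.0929
  (v2,v5,v3) [++-] → (0.0904, 0.0904, 1.66619)–(0.0904, 0, 1.68781)  len=0.0929
  (v4,v0,v6) [+--] → (0.0904, 0.0904, -1.66619)–(0.0904, 1.46945, -0.87)  len=1.5924
  (v4,v6,v5) [+-+] → (0.0904, 1.46945, -0.87)–(0.0904, 1.46945, -0.722374)  len=0.1476
  (v5,v6,v7) [+--] → (0.0904, 1.46945, -0.722374)–(0.0904, 1.46945, 0.87)  len=1.5924
  (v5,v7,v3) [+--] → (0.0904, 1.46945, 0.87)–(0.0904, 0.0904, 1.66619)  len=1.5924
  (v14,v0,v16) [--+] → (0.0904, -0.0904, -1.66619)–(0.0904, -1.46945, -0.87)  len=1.5924
  (v14,v16,v15) [-+-] → (0.0904, -1.46945, -0.87)–(0.0904, -1.46945, 0.722374)  len=1.5924
  (v15,v16,v17) [-++] → (0.0904, -1.46945, 0.722374)–(0.0904, -1.46945, 0.87)  len=0.1476
  (v15,v17,v3) [-+-] → (0.0904, -1.46945, 0.87)–(0.0904, -0.0904, 1.66619)  len=1.5924
  (v16,v0,v1) [+-+] → (0.0904, -0.0904, -1.66619)–(0.0904, 0, -1.68781)  len=0.0929
  (v17,v2,v3) [++-] → (0.0904, 0, 1.68781)–(0.0904, -0.0904, 1.66619)  len=0.0929

Chained into 1 loop(s):
  loop 1: 12 segments, perimeter = 10.2213
Total perimeter = 10.221

loops=1 perimeter=10.221


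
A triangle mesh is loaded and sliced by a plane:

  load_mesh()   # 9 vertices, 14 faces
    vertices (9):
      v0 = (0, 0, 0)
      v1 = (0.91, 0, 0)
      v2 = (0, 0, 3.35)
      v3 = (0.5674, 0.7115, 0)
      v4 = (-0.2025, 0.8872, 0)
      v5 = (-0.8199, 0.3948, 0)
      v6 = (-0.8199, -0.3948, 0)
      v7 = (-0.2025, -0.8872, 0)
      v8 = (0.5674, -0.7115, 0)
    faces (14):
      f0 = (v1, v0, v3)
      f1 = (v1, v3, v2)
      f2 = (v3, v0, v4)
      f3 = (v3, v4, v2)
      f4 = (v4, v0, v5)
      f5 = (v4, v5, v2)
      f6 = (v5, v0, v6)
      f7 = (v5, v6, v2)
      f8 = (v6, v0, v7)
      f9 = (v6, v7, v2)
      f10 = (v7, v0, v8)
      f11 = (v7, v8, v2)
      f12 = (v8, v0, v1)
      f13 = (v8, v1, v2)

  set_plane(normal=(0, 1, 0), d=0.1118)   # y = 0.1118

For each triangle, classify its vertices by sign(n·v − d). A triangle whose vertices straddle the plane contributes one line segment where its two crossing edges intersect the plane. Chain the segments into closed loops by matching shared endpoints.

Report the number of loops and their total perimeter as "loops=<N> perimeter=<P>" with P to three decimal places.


loops=1 perimeter=7.795

Straddling triangles (8 of 14):
  (v1,v0,v3) [--+] → (0.0891572, 0.1118, 0)–(0.856166, 0.1118, 0)  len=0.7670
  (v1,v3,v2) [-+-] → (0.856166, 0.1118, 0)–(0.0891572, 0.1118, 2.82361)  len=2.9259
  (v3,v0,v4) [+-+] → (0.0891572, 0.1118, 0)–(-0.0255179, 0.1118, 0)  len=0.1147
  (v3,v4,v2) [++-] → (-0.0255179, 0.1118, 2.92785)–(0.0891572, 0.1118, 2.82361)  len=0.1550
  (v4,v0,v5) [+-+] → (-0.0255179, 0.1118, 0)–(-0.23218, 0.1118, 0)  len=0.2067
  (v4,v5,v2) [++-] → (-0.23218, 0.1118, 2.40134)–(-0.0255179, 0.1118, 2.92785)  len=0.5656
  (v5,v0,v6) [+--] → (-0.23218, 0.1118, 0)–(-0.8199, 0.1118, 0)  len=0.5877
  (v5,v6,v2) [+--] → (-0.8199, 0.1118, 0)–(-0.23218, 0.1118, 2.40134)  len=2.4722

Chained into 1 loop(s):
  loop 1: 8 segments, perimeter = 7.7948
Total perimeter = 7.795


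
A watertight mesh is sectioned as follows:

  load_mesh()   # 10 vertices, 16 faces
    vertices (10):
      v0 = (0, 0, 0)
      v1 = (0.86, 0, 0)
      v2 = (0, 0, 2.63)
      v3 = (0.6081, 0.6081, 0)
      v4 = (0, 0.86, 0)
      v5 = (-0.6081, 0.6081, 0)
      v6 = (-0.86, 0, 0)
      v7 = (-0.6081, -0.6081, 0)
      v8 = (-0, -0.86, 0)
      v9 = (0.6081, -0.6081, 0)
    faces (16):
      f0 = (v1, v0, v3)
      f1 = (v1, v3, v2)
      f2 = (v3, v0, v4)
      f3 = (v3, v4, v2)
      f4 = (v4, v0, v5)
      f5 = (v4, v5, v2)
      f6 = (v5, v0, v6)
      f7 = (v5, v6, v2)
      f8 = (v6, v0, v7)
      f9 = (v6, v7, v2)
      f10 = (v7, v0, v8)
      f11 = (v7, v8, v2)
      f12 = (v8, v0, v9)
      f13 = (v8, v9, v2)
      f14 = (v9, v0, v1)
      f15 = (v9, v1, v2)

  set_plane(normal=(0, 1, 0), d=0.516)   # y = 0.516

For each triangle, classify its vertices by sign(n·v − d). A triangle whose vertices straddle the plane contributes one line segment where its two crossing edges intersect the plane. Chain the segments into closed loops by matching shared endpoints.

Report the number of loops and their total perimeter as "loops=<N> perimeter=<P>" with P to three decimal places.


Straddling triangles (8 of 16):
  (v1,v0,v3) [--+] → (0.516, 0.516, 0)–(0.646252, 0.516, 0)  len=0.1303
  (v1,v3,v2) [-+-] → (0.646252, 0.516, 0)–(0.516, 0.516, 0.398328)  len=0.4191
  (v3,v0,v4) [+-+] → (0.516, 0.516, 0)–(0, 0.516, 0)  len=0.5160
  (v3,v4,v2) [++-] → (0, 0.516, 1.052)–(0.516, 0.516, 0.398328)  len=0.8328
  (v4,v0,v5) [+-+] → (0, 0.516, 0)–(-0.516, 0.516, 0)  len=0.5160
  (v4,v5,v2) [++-] → (-0.516, 0.516, 0.398328)–(0, 0.516, 1.052)  len=0.8328
  (v5,v0,v6) [+--] → (-0.516, 0.516, 0)–(-0.646252, 0.516, 0)  len=0.1303
  (v5,v6,v2) [+--] → (-0.646252, 0.516, 0)–(-0.516, 0.516, 0.398328)  len=0.4191

Chained into 1 loop(s):
  loop 1: 8 segments, perimeter = 3.7963
Total perimeter = 3.796

loops=1 perimeter=3.796


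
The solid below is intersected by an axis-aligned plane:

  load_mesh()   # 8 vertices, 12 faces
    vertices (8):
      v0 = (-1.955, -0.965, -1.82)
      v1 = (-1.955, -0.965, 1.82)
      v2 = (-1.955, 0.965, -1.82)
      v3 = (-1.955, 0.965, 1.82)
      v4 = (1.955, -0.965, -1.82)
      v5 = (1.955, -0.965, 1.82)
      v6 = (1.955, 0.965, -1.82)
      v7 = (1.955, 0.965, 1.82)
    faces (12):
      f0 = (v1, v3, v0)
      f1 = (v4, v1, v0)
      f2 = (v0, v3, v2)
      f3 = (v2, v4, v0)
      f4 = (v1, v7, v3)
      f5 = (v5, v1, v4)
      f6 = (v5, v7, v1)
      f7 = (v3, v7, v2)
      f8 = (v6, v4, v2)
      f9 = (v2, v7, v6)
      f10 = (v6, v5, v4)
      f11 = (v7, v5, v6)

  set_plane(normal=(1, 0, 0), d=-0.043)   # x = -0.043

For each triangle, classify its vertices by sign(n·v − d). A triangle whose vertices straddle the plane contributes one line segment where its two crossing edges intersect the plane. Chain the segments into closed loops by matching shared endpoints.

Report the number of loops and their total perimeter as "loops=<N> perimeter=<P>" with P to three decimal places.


Straddling triangles (8 of 12):
  (v4,v1,v0) [+--] → (-0.043, -0.965, 0.0400307)–(-0.043, -0.965, -1.82)  len=1.8600
  (v2,v4,v0) [-+-] → (-0.043, 0.0212251, -1.82)–(-0.043, -0.965, -1.82)  len=0.9862
  (v1,v7,v3) [-+-] → (-0.043, -0.0212251, 1.82)–(-0.043, 0.965, 1.82)  len=0.9862
  (v5,v1,v4) [+-+] → (-0.043, -0.965, 1.82)–(-0.043, -0.965, 0.0400307)  len=1.7800
  (v5,v7,v1) [++-] → (-0.043, -0.0212251, 1.82)–(-0.043, -0.965, 1.82)  len=0.9438
  (v3,v7,v2) [-+-] → (-0.043, 0.965, 1.82)–(-0.043, 0.965, -0.0400307)  len=1.8600
  (v6,v4,v2) [++-] → (-0.043, 0.0212251, -1.82)–(-0.043, 0.965, -1.82)  len=0.9438
  (v2,v7,v6) [-++] → (-0.043, 0.965, -0.0400307)–(-0.043, 0.965, -1.82)  len=1.7800

Chained into 1 loop(s):
  loop 1: 8 segments, perimeter = 11.1400
Total perimeter = 11.140

loops=1 perimeter=11.140


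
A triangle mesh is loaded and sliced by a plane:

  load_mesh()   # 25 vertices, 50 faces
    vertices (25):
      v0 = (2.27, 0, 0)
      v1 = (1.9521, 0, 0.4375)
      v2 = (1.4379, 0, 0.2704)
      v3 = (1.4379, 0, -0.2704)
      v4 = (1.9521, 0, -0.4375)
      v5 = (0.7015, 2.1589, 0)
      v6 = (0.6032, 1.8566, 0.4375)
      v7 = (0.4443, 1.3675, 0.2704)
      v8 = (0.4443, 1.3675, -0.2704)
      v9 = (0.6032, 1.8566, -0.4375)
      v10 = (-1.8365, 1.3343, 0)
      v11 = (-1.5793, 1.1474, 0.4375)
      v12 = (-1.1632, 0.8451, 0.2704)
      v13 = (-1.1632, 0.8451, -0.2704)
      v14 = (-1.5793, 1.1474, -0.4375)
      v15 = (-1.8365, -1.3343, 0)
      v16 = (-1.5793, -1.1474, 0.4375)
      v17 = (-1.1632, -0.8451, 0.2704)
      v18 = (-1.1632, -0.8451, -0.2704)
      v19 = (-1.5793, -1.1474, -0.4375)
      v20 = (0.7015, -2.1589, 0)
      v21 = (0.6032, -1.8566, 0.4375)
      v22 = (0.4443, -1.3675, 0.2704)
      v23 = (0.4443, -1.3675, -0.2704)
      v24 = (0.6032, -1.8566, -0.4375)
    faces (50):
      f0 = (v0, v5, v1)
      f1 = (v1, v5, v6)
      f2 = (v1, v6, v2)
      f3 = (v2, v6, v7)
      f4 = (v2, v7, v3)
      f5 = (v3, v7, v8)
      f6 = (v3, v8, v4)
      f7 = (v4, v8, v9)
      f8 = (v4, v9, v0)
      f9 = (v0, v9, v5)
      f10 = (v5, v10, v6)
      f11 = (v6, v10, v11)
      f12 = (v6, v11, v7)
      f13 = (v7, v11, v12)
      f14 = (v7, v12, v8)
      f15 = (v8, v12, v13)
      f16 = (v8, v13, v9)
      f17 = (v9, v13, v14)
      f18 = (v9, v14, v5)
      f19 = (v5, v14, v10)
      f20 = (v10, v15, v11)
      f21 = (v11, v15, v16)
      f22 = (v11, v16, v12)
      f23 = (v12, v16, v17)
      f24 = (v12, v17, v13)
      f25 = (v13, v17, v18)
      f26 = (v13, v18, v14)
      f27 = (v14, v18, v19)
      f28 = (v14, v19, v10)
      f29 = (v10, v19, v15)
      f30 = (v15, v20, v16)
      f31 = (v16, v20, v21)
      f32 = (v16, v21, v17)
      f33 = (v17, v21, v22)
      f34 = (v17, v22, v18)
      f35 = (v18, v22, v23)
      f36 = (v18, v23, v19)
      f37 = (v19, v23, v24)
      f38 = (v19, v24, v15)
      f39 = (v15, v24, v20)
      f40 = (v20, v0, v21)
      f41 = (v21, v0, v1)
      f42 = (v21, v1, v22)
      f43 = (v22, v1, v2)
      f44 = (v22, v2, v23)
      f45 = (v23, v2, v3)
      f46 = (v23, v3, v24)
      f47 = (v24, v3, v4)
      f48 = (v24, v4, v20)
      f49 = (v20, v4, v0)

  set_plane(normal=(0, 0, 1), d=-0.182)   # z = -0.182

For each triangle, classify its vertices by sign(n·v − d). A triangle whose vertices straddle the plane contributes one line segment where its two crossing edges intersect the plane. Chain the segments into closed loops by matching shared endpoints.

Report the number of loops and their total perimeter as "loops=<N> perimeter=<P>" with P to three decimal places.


Straddling triangles (20 of 50):
  (v2,v7,v3) [++-] → (1.27548, 0.223534, -0.182)–(1.4379, 0, -0.182)  len=0.2763
  (v3,v7,v8) [-+-] → (1.27548, 0.223534, -0.182)–(0.4443, 1.3675, -0.182)  len=1.4140
  (v4,v9,v0) [--+] → (1.57661, 0.772346, -0.182)–(2.13775, 0, -0.182)  len=0.9547
  (v0,v9,v5) [+-+] → (1.57661, 0.772346, -0.182)–(0.660607, 2.03314, -0.182)  len=1.5584
  (v7,v12,v8) [++-] → (0.181536, 1.28211, -0.182)–(0.4443, 1.3675, -0.182)  len=0.2763
  (v8,v12,v13) [-+-] → (0.181536, 1.28211, -0.182)–(-1.1632, 0.8451, -0.182)  len=1.4140
  (v9,v14,v5) [--+] → (-0.247313, 1.73812, -0.182)–(0.660607, 2.03314, -0.182)  len=0.9547
  (v5,v14,v10) [+-+] → (-0.247313, 1.73812, -0.182)–(-1.7295, 1.25655, -0.182)  len=1.5585
  (v12,v17,v13) [++-] → (-1.1632, 0.568817, -0.182)–(-1.1632, 0.8451, -0.182)  len=0.2763
  (v13,v17,v18) [-+-] → (-1.1632, 0.568817, -0.182)–(-1.1632, -0.8451, -0.182)  len=1.4139
  (v14,v19,v10) [--+] → (-1.7295, 0.301913, -0.182)–(-1.7295, 1.25655, -0.182)  len=0.9546
  (v10,v19,v15) [+-+] → (-1.7295, 0.301913, -0.182)–(-1.7295, -1.25655, -0.182)  len=1.5585
  (v17,v22,v18) [++-] → (-0.900436, -0.930492, -0.182)–(-1.1632, -0.8451, -0.182)  len=0.2763
  (v18,v22,v23) [-+-] → (-0.900436, -0.930492, -0.182)–(0.4443, -1.3675, -0.182)  len=1.4140
  (v19,v24,v15) [--+] → (-0.821585, -1.55158, -0.182)–(-1.7295, -1.25655, -0.182)  len=0.9547
  (v15,v24,v20) [+-+] → (-0.821585, -1.55158, -0.182)–(0.660607, -2.03314, -0.182)  len=1.5585
  (v22,v2,v23) [++-] → (0.606715, -1.14397, -0.182)–(0.4443, -1.3675, -0.182)  len=0.2763
  (v23,v2,v3) [-+-] → (0.606715, -1.14397, -0.182)–(1.4379, 0, -0.182)  len=1.4140
  (v24,v4,v20) [--+] → (1.22175, -1.2608, -0.182)–(0.660607, -2.03314, -0.182)  len=0.9547
  (v20,v4,v0) [+-+] → (1.22175, -1.2608, -0.182)–(2.13775, 0, -0.182)  len=1.5584

Chained into 2 loop(s):
  loop 1: 10 segments, perimeter = 8.4514
  loop 2: 10 segments, perimeter = 12.5655
Total perimeter = 21.017

loops=2 perimeter=21.017


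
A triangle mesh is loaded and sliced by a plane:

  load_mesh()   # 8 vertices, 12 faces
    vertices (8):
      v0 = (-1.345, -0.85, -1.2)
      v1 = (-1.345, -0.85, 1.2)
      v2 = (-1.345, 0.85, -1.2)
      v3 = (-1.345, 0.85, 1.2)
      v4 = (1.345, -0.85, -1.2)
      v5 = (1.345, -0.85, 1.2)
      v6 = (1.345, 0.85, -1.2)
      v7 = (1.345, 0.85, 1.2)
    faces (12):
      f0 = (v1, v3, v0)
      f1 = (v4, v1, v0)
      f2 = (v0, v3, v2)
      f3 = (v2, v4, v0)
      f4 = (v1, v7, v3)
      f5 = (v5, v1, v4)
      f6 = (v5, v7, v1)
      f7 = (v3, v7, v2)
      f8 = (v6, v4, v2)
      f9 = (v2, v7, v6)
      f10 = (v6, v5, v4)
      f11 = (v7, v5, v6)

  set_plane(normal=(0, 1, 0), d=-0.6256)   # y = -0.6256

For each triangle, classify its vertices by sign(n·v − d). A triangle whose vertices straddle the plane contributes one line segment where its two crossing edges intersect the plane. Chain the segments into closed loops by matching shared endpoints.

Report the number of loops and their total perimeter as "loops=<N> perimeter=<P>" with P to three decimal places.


loops=1 perimeter=10.180

Straddling triangles (8 of 12):
  (v1,v3,v0) [-+-] → (-1.345, -0.6256, 1.2)–(-1.345, -0.6256, -0.8832)  len=2.0832
  (v0,v3,v2) [-++] → (-1.345, -0.6256, -0.8832)–(-1.345, -0.6256, -1.2)  len=0.3168
  (v2,v4,v0) [+--] → (0.98992, -0.6256, -1.2)–(-1.345, -0.6256, -1.2)  len=2.3349
  (v1,v7,v3) [-++] → (-0.98992, -0.6256, 1.2)–(-1.345, -0.6256, 1.2)  len=0.3551
  (v5,v7,v1) [-+-] → (1.345, -0.6256, 1.2)–(-0.98992, -0.6256, 1.2)  len=2.3349
  (v6,v4,v2) [+-+] → (1.345, -0.6256, -1.2)–(0.98992, -0.6256, -1.2)  len=0.3551
  (v6,v5,v4) [+--] → (1.345, -0.6256, 0.8832)–(1.345, -0.6256, -1.2)  len=2.0832
  (v7,v5,v6) [+-+] → (1.345, -0.6256, 1.2)–(1.345, -0.6256, 0.8832)  len=0.3168

Chained into 1 loop(s):
  loop 1: 8 segments, perimeter = 10.1800
Total perimeter = 10.180


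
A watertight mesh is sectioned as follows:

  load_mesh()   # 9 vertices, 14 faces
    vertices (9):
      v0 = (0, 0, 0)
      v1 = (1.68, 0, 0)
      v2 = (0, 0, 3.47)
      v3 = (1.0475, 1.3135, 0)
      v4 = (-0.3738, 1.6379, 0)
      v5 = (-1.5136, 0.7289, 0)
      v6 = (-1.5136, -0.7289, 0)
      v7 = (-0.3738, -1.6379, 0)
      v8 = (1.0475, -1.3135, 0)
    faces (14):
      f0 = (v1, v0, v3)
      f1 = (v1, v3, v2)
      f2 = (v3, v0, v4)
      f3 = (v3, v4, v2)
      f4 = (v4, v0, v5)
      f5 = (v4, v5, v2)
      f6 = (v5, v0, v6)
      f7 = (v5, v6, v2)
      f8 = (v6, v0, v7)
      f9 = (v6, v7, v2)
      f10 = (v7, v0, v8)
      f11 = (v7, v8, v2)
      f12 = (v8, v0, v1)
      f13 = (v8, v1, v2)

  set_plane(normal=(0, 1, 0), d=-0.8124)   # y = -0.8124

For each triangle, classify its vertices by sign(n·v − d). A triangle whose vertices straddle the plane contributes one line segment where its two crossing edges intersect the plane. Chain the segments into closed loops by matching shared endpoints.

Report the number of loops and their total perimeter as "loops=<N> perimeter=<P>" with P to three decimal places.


Straddling triangles (6 of 14):
  (v6,v0,v7) [++-] → (-0.185405, -0.8124, 0)–(-1.4089, -0.8124, 0)  len=1.2235
  (v6,v7,v2) [+-+] → (-1.4089, -0.8124, 0)–(-0.185405, -0.8124, 1.74888)  len=2.1344
  (v7,v0,v8) [-+-] → (-0.185405, -0.8124, 0)–(0.647879, -0.8124, 0)  len=0.8333
  (v7,v8,v2) [--+] → (0.647879, -0.8124, 1.3238)–(-0.185405, -0.8124, 1.74888)  len=0.9354
  (v8,v0,v1) [-++] → (0.647879, -0.8124, 0)–(1.2888, -0.8124, 0)  len=0.6409
  (v8,v1,v2) [-++] → (1.2888, -0.8124, 0)–(0.647879, -0.8124, 1.3238)  len=1.4708

Chained into 1 loop(s):
  loop 1: 6 segments, perimeter = 7.2383
Total perimeter = 7.238

loops=1 perimeter=7.238


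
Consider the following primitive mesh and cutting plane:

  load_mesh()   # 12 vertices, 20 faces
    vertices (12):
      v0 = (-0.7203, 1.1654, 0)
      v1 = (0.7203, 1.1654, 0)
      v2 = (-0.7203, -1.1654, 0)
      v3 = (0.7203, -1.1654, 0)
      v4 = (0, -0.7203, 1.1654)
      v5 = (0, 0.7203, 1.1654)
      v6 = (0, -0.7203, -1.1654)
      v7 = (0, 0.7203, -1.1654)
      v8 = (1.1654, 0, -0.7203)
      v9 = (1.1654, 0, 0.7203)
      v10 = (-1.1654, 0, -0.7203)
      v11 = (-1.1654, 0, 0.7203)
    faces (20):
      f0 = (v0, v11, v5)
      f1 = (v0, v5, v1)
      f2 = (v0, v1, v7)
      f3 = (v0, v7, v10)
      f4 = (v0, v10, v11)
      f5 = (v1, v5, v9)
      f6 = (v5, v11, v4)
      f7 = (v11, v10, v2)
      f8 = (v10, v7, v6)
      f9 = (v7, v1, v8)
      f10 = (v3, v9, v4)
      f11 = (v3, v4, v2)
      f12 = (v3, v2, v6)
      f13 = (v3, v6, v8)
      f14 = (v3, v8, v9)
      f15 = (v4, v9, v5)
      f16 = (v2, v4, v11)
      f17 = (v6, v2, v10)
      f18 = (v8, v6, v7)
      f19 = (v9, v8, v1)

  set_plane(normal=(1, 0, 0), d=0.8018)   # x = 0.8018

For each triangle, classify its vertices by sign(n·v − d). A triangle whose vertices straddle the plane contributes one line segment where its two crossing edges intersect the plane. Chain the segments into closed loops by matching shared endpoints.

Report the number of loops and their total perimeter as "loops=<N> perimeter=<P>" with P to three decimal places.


Straddling triangles (8 of 20):
  (v1,v5,v9) [--+] → (0.8018, 0.224731, 0.859169)–(0.8018, 0.95201, 0.13189)  len=1.0285
  (v7,v1,v8) [--+] → (0.8018, 0.95201, -0.13189)–(0.8018, 0.224731, -0.859169)  len=1.0285
  (v3,v9,v4) [-+-] → (0.8018, -0.95201, 0.13189)–(0.8018, -0.224731, 0.859169)  len=1.0285
  (v3,v6,v8) [--+] → (0.8018, -0.224731, -0.859169)–(0.8018, -0.95201, -0.13189)  len=1.0285
  (v3,v8,v9) [-++] → (0.8018, -0.95201, -0.13189)–(0.8018, -0.95201, 0.13189)  len=0.2638
  (v4,v9,v5) [-+-] → (0.8018, -0.224731, 0.859169)–(0.8018, 0.224731, 0.859169)  len=0.4495
  (v8,v6,v7) [+--] → (0.8018, -0.224731, -0.859169)–(0.8018, 0.224731, -0.859169)  len=0.4495
  (v9,v8,v1) [++-] → (0.8018, 0.95201, -0.13189)–(0.8018, 0.95201, 0.13189)  len=0.2638

Chained into 1 loop(s):
  loop 1: 8 segments, perimeter = 5.5406
Total perimeter = 5.541

loops=1 perimeter=5.541


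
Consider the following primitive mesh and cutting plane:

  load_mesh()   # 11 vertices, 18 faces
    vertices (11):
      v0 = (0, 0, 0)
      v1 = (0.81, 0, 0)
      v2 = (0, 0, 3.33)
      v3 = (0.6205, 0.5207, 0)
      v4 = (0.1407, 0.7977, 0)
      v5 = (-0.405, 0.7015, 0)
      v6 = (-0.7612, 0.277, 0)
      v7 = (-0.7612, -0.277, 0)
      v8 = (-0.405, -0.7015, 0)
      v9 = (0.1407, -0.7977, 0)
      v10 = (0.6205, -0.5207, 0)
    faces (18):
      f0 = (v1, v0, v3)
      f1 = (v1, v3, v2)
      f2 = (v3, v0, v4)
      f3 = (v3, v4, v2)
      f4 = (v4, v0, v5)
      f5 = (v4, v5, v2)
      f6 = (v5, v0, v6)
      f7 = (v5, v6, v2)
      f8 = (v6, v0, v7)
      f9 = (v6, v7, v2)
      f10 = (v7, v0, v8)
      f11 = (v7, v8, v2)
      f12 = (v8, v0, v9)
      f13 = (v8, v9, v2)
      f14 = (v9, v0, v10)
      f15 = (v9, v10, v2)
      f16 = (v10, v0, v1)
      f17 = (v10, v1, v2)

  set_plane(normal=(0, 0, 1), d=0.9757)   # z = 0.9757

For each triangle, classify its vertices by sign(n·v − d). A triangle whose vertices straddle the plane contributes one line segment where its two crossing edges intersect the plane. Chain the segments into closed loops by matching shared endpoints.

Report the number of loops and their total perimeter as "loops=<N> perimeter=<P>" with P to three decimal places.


Straddling triangles (9 of 18):
  (v1,v3,v2) [--+] → (0.438692, 0.368133, 0.9757)–(0.572668, 0, 0.9757)  len=0.3918
  (v3,v4,v2) [--+] → (0.0994745, 0.563972, 0.9757)–(0.438692, 0.368133, 0.9757)  len=0.3917
  (v4,v5,v2) [--+] → (-0.286334, 0.495958, 0.9757)–(0.0994745, 0.563972, 0.9757)  len=0.3918
  (v5,v6,v2) [--+] → (-0.538166, 0.195838, 0.9757)–(-0.286334, 0.495958, 0.9757)  len=0.3918
  (v6,v7,v2) [--+] → (-0.538166, -0.195838, 0.9757)–(-0.538166, 0.195838, 0.9757)  len=0.3917
  (v7,v8,v2) [--+] → (-0.286334, -0.495958, 0.9757)–(-0.538166, -0.195838, 0.9757)  len=0.3918
  (v8,v9,v2) [--+] → (0.0994745, -0.563972, 0.9757)–(-0.286334, -0.495958, 0.9757)  len=0.3918
  (v9,v10,v2) [--+] → (0.438692, -0.368133, 0.9757)–(0.0994745, -0.563972, 0.9757)  len=0.3917
  (v10,v1,v2) [--+] → (0.572668, 0, 0.9757)–(0.438692, -0.368133, 0.9757)  len=0.3918

Chained into 1 loop(s):
  loop 1: 9 segments, perimeter = 3.5256
Total perimeter = 3.526

loops=1 perimeter=3.526


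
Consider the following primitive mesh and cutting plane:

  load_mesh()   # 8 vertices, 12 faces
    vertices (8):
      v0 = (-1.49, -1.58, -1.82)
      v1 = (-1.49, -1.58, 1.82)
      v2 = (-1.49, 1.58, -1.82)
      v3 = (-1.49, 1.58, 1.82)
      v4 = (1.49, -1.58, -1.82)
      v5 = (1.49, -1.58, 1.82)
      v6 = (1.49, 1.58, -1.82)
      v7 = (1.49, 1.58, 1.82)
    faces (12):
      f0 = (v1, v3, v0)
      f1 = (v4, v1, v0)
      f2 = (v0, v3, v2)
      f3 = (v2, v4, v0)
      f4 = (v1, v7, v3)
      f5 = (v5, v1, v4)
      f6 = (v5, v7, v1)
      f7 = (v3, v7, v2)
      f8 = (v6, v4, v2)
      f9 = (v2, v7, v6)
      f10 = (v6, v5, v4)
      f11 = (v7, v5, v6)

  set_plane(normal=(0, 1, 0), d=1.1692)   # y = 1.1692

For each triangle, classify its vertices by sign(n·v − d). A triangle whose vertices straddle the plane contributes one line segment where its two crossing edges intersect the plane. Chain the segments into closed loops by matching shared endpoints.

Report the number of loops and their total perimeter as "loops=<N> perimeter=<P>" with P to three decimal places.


Straddling triangles (8 of 12):
  (v1,v3,v0) [-+-] → (-1.49, 1.1692, 1.82)–(-1.49, 1.1692, 1.3468)  len=0.4732
  (v0,v3,v2) [-++] → (-1.49, 1.1692, 1.3468)–(-1.49, 1.1692, -1.82)  len=3.1668
  (v2,v4,v0) [+--] → (-1.1026, 1.1692, -1.82)–(-1.49, 1.1692, -1.82)  len=0.3874
  (v1,v7,v3) [-++] → (1.1026, 1.1692, 1.82)–(-1.49, 1.1692, 1.82)  len=2.5926
  (v5,v7,v1) [-+-] → (1.49, 1.1692, 1.82)–(1.1026, 1.1692, 1.82)  len=0.3874
  (v6,v4,v2) [+-+] → (1.49, 1.1692, -1.82)–(-1.1026, 1.1692, -1.82)  len=2.5926
  (v6,v5,v4) [+--] → (1.49, 1.1692, -1.3468)–(1.49, 1.1692, -1.82)  len=0.4732
  (v7,v5,v6) [+-+] → (1.49, 1.1692, 1.82)–(1.49, 1.1692, -1.3468)  len=3.1668

Chained into 1 loop(s):
  loop 1: 8 segments, perimeter = 13.2400
Total perimeter = 13.240

loops=1 perimeter=13.240


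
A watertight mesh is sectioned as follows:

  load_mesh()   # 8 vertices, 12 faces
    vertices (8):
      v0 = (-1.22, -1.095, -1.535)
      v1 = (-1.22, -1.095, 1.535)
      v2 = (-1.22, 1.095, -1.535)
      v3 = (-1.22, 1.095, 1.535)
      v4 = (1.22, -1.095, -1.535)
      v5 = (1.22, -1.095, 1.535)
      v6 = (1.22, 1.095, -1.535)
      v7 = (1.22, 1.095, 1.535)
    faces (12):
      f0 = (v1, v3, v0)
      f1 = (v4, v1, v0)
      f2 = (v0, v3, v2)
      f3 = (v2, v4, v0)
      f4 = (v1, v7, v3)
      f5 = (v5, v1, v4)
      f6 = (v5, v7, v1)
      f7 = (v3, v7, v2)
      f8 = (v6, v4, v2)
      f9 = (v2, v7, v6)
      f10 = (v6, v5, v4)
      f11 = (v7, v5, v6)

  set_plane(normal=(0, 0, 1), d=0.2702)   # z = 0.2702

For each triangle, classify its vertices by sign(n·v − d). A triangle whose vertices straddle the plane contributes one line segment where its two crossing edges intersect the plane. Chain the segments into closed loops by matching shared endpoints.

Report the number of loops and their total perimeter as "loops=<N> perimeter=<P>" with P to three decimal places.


loops=1 perimeter=9.260

Straddling triangles (8 of 12):
  (v1,v3,v0) [++-] → (-1.22, 0.192749, 0.2702)–(-1.22, -1.095, 0.2702)  len=1.2877
  (v4,v1,v0) [-+-] → (-0.214752, -1.095, 0.2702)–(-1.22, -1.095, 0.2702)  len=1.0052
  (v0,v3,v2) [-+-] → (-1.22, 0.192749, 0.2702)–(-1.22, 1.095, 0.2702)  len=0.9023
  (v5,v1,v4) [++-] → (-0.214752, -1.095, 0.2702)–(1.22, -1.095, 0.2702)  len=1.4348
  (v3,v7,v2) [++-] → (0.214752, 1.095, 0.2702)–(-1.22, 1.095, 0.2702)  len=1.4348
  (v2,v7,v6) [-+-] → (0.214752, 1.095, 0.2702)–(1.22, 1.095, 0.2702)  len=1.0052
  (v6,v5,v4) [-+-] → (1.22, -0.192749, 0.2702)–(1.22, -1.095, 0.2702)  len=0.9023
  (v7,v5,v6) [++-] → (1.22, -0.192749, 0.2702)–(1.22, 1.095, 0.2702)  len=1.2877

Chained into 1 loop(s):
  loop 1: 8 segments, perimeter = 9.2600
Total perimeter = 9.260


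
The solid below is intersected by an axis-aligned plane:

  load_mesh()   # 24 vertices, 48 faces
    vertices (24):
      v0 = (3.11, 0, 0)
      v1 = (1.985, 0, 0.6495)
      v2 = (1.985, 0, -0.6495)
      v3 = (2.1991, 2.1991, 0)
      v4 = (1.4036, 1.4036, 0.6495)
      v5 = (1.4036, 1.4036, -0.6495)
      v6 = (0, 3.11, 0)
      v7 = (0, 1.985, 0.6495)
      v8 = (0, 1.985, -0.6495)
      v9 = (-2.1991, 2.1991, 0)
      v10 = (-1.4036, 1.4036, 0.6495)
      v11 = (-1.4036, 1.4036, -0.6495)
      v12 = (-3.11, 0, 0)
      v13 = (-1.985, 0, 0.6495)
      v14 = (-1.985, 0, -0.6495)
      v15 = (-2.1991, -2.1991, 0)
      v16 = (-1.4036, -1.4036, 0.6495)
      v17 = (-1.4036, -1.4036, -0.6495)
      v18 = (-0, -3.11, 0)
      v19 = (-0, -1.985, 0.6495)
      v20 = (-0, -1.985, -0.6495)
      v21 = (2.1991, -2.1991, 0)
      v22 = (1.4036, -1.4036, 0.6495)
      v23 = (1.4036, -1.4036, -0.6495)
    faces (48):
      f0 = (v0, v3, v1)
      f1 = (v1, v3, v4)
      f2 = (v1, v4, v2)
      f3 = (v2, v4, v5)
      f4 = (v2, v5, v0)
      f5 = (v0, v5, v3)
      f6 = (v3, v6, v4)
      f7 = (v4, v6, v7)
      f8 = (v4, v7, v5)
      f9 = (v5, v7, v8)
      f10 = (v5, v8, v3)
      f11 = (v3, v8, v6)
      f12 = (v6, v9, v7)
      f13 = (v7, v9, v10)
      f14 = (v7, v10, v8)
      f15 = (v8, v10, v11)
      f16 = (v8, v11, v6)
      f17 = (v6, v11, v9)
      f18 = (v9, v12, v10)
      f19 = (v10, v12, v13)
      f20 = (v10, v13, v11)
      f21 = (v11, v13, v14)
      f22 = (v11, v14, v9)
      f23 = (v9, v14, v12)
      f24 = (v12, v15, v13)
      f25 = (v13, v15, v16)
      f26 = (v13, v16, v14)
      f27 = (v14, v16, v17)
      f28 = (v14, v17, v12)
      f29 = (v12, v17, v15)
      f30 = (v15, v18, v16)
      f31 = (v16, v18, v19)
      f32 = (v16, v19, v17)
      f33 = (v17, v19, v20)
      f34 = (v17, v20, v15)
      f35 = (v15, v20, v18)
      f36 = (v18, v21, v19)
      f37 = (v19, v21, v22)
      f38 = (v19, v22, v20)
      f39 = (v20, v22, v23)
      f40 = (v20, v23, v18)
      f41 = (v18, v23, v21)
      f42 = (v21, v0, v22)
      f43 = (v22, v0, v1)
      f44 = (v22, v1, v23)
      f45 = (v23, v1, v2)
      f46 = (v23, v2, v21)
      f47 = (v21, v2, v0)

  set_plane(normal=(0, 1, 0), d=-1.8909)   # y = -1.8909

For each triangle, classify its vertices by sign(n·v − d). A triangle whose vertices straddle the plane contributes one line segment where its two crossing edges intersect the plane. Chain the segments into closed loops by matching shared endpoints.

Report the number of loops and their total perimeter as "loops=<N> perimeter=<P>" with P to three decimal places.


loops=2 perimeter=11.454

Straddling triangles (16 of 48):
  (v12,v15,v13) [+-+] → (-2.32676, -1.8909, 0)–(-2.16909, -1.8909, 0.0910263)  len=0.1821
  (v13,v15,v16) [+-+] → (-2.16909, -1.8909, 0.0910263)–(-1.8909, -1.8909, 0.251635)  len=0.3212
  (v12,v17,v15) [++-] → (-1.8909, -1.8909, -0.251635)–(-2.32676, -1.8909, 0)  len=0.5033
  (v15,v18,v16) [--+] → (-1.00277, -1.8909, 0.464021)–(-1.8909, -1.8909, 0.251635)  len=0.9132
  (v16,v18,v19) [+--] → (-1.00277, -1.8909, 0.464021)–(-0.227174, -1.8909, 0.6495)  len=0.7975
  (v16,v19,v17) [+-+] → (-0.227174, -1.8909, 0.6495)–(-0.227174, -1.8909, 0.439256)  len=0.2102
  (v17,v19,v20) [+--] → (-0.227174, -1.8909, 0.439256)–(-0.227174, -1.8909, -0.6495)  len=1.0888
  (v17,v20,v15) [+--] → (-0.227174, -1.8909, -0.6495)–(-1.8909, -1.8909, -0.251635)  len=1.7106
  (v19,v21,v22) [--+] → (1.8909, -1.8909, 0.251635)–(0.227174, -1.8909, 0.6495)  len=1.7106
  (v19,v22,v20) [-+-] → (0.227174, -1.8909, 0.6495)–(0.227174, -1.8909, -0.439256)  len=1.0888
  (v20,v22,v23) [-++] → (0.227174, -1.8909, -0.439256)–(0.227174, -1.8909, -0.6495)  len=0.2102
  (v20,v23,v18) [-+-] → (0.227174, -1.8909, -0.6495)–(1.00277, -1.8909, -0.464021)  len=0.7975
  (v18,v23,v21) [-+-] → (1.00277, -1.8909, -0.464021)–(1.8909, -1.8909, -0.251635)  len=0.9132
  (v21,v0,v22) [-++] → (2.32676, -1.8909, 0)–(1.8909, -1.8909, 0.251635)  len=0.5033
  (v23,v2,v21) [++-] → (2.16909, -1.8909, -0.0910263)–(1.8909, -1.8909, -0.251635)  len=0.3212
  (v21,v2,v0) [-++] → (2.16909, -1.8909, -0.0910263)–(2.32676, -1.8909, 0)  len=0.1821

Chained into 2 loop(s):
  loop 1: 8 segments, perimeter = 5.7268
  loop 2: 8 segments, perimeter = 5.7268
Total perimeter = 11.454


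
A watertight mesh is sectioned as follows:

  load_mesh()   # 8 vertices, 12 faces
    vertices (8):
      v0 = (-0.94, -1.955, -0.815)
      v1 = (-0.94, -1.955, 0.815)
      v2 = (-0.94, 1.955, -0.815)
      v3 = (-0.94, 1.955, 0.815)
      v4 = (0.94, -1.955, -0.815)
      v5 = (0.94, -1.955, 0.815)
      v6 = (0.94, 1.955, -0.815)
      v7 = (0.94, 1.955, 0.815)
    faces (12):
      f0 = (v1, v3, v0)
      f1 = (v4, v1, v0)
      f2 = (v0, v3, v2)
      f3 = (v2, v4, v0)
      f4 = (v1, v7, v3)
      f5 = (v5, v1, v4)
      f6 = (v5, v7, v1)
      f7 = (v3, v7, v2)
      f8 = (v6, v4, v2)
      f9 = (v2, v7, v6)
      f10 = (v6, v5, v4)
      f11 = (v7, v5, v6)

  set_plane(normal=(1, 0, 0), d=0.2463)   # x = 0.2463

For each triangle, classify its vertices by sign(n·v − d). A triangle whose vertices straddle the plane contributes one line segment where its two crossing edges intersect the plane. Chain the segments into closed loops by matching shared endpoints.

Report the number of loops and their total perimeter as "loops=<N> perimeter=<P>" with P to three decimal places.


loops=1 perimeter=11.080

Straddling triangles (8 of 12):
  (v4,v1,v0) [+--] → (0.2463, -1.955, -0.213547)–(0.2463, -1.955, -0.815)  len=0.6015
  (v2,v4,v0) [-+-] → (0.2463, -0.512252, -0.815)–(0.2463, -1.955, -0.815)  len=1.4427
  (v1,v7,v3) [-+-] → (0.2463, 0.512252, 0.815)–(0.2463, 1.955, 0.815)  len=1.4427
  (v5,v1,v4) [+-+] → (0.2463, -1.955, 0.815)–(0.2463, -1.955, -0.213547)  len=1.0285
  (v5,v7,v1) [++-] → (0.2463, 0.512252, 0.815)–(0.2463, -1.955, 0.815)  len=2.4673
  (v3,v7,v2) [-+-] → (0.2463, 1.955, 0.815)–(0.2463, 1.955, 0.213547)  len=0.6015
  (v6,v4,v2) [++-] → (0.2463, -0.512252, -0.815)–(0.2463, 1.955, -0.815)  len=2.4673
  (v2,v7,v6) [-++] → (0.2463, 1.955, 0.213547)–(0.2463, 1.955, -0.815)  len=1.0285

Chained into 1 loop(s):
  loop 1: 8 segments, perimeter = 11.0800
Total perimeter = 11.080


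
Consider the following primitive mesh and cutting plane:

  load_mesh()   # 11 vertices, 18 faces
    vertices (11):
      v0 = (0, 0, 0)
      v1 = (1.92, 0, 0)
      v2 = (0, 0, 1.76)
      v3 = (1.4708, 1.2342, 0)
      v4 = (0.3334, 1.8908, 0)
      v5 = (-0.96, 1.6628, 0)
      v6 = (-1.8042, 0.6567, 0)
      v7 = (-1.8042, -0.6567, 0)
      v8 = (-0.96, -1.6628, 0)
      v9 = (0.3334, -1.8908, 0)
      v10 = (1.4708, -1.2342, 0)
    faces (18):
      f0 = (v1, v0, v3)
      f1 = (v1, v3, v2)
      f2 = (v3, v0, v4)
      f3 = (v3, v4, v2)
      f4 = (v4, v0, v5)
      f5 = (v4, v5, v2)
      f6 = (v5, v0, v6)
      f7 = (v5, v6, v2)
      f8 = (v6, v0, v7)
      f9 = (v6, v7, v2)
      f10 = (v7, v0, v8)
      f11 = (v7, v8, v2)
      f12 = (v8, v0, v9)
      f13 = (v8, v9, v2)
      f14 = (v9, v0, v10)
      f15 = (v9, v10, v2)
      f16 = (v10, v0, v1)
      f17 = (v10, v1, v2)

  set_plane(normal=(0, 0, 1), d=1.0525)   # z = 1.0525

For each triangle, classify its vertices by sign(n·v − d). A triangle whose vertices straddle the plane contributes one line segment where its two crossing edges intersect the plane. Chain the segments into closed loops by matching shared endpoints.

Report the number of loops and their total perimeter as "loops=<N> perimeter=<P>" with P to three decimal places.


Straddling triangles (9 of 18):
  (v1,v3,v2) [--+] → (0.591245, 0.496134, 1.0525)–(0.771818, 0, 1.0525)  len=0.5280
  (v3,v4,v2) [--+] → (0.134023, 0.76008, 1.0525)–(0.591245, 0.496134, 1.0525)  len=0.5279
  (v4,v5,v2) [--+] → (-0.385909, 0.668427, 1.0525)–(0.134023, 0.76008, 1.0525)  len=0.5279
  (v5,v6,v2) [--+] → (-0.725268, 0.263986, 1.0525)–(-0.385909, 0.668427, 1.0525)  len=0.5280
  (v6,v7,v2) [--+] → (-0.725268, -0.263986, 1.0525)–(-0.725268, 0.263986, 1.0525)  len=0.5280
  (v7,v8,v2) [--+] → (-0.385909, -0.668427, 1.0525)–(-0.725268, -0.263986, 1.0525)  len=0.5280
  (v8,v9,v2) [--+] → (0.134023, -0.76008, 1.0525)–(-0.385909, -0.668427, 1.0525)  len=0.5279
  (v9,v10,v2) [--+] → (0.591245, -0.496134, 1.0525)–(0.134023, -0.76008, 1.0525)  len=0.5279
  (v10,v1,v2) [--+] → (0.771818, 0, 1.0525)–(0.591245, -0.496134, 1.0525)  len=0.5280

Chained into 1 loop(s):
  loop 1: 9 segments, perimeter = 4.7516
Total perimeter = 4.752

loops=1 perimeter=4.752


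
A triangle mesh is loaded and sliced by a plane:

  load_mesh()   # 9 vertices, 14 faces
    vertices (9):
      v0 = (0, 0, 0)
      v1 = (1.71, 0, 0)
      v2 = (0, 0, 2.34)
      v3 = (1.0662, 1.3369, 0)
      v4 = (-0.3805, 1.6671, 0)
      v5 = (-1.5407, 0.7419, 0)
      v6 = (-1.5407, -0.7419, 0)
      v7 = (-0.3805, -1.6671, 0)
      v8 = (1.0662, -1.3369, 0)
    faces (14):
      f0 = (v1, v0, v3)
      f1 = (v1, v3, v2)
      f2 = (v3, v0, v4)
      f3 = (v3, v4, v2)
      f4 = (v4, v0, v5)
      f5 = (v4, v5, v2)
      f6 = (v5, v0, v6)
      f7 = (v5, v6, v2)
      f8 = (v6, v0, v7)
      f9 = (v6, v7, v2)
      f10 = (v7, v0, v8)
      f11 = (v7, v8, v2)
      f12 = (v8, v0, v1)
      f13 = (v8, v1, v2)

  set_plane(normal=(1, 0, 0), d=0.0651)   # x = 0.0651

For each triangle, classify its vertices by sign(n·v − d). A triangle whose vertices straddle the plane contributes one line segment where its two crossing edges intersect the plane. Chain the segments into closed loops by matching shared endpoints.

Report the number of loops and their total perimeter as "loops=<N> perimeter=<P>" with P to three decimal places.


Straddling triangles (8 of 14):
  (v1,v0,v3) [+-+] → (0.0651, 0, 0)–(0.0651, 0.0816284, 0)  len=0.0816
  (v1,v3,v2) [++-] → (0.0651, 0.0816284, 2.19712)–(0.0651, 0, 2.25092)  len=0.0978
  (v3,v0,v4) [+--] → (0.0651, 0.0816284, 0)–(0.0651, 1.56539, 0)  len=1.4838
  (v3,v4,v2) [+--] → (0.0651, 1.56539, 0)–(0.0651, 0.0816284, 2.19712)  len=2.6512
  (v7,v0,v8) [--+] → (0.0651, -0.0816284, 0)–(0.0651, -1.56539, 0)  len=1.4838
  (v7,v8,v2) [-+-] → (0.0651, -1.56539, 0)–(0.0651, -0.0816284, 2.19712)  len=2.6512
  (v8,v0,v1) [+-+] → (0.0651, -0.0816284, 0)–(0.0651, 0, 0)  len=0.0816
  (v8,v1,v2) [++-] → (0.0651, 0, 2.25092)–(0.0651, -0.0816284, 2.19712)  len=0.0978

Chained into 1 loop(s):
  loop 1: 8 segments, perimeter = 8.6287
Total perimeter = 8.629

loops=1 perimeter=8.629
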